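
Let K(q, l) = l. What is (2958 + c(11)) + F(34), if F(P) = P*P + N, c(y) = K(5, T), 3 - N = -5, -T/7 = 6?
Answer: 4080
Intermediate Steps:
T = -42 (T = -7*6 = -42)
N = 8 (N = 3 - 1*(-5) = 3 + 5 = 8)
c(y) = -42
F(P) = 8 + P**2 (F(P) = P*P + 8 = P**2 + 8 = 8 + P**2)
(2958 + c(11)) + F(34) = (2958 - 42) + (8 + 34**2) = 2916 + (8 + 1156) = 2916 + 1164 = 4080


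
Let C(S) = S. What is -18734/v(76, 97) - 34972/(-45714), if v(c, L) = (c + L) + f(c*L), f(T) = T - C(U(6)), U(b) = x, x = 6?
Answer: -32930676/19146547 ≈ -1.7199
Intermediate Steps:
U(b) = 6
f(T) = -6 + T (f(T) = T - 1*6 = T - 6 = -6 + T)
v(c, L) = -6 + L + c + L*c (v(c, L) = (c + L) + (-6 + c*L) = (L + c) + (-6 + L*c) = -6 + L + c + L*c)
-18734/v(76, 97) - 34972/(-45714) = -18734/(-6 + 97 + 76 + 97*76) - 34972/(-45714) = -18734/(-6 + 97 + 76 + 7372) - 34972*(-1/45714) = -18734/7539 + 17486/22857 = -32930676/19146547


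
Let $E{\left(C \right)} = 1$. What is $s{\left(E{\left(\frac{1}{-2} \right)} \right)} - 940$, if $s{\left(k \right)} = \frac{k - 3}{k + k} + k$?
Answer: $-940$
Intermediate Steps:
$s{\left(k \right)} = k + \frac{-3 + k}{2 k}$ ($s{\left(k \right)} = \frac{-3 + k}{2 k} + k = k + \frac{-3 + k}{2 k}$)
$s{\left(E{\left(\frac{1}{-2} \right)} \right)} - 940 = \left(\frac{1}{2} + 1 - \frac{3}{2 \cdot 1}\right) - 940 = \left(\frac{1}{2} + 1 - \frac{3}{2}\right) - 940 = 0 - 940 = -940$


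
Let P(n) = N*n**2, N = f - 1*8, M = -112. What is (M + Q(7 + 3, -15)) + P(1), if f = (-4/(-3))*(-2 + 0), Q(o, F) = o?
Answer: -338/3 ≈ -112.67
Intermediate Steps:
f = -8/3 (f = -4*(-1/3)*(-2) = (4/3)*(-2) = -8/3 ≈ -2.6667)
N = -32/3 (N = -8/3 - 1*8 = -8/3 - 8 = -32/3 ≈ -10.667)
P(n) = -32*n**2/3
(M + Q(7 + 3, -15)) + P(1) = (-112 + (7 + 3)) - 32/3*1**2 = (-112 + 10) - 32/3*1 = -102 - 32/3 = -338/3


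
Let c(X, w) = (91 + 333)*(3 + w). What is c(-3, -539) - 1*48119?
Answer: -275383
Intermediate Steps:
c(X, w) = 1272 + 424*w (c(X, w) = 424*(3 + w) = 1272 + 424*w)
c(-3, -539) - 1*48119 = (1272 + 424*(-539)) - 1*48119 = (1272 - 228536) - 48119 = -227264 - 48119 = -275383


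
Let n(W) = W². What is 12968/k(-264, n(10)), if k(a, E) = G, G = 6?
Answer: 6484/3 ≈ 2161.3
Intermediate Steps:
k(a, E) = 6
12968/k(-264, n(10)) = 12968/6 = 12968*(⅙) = 6484/3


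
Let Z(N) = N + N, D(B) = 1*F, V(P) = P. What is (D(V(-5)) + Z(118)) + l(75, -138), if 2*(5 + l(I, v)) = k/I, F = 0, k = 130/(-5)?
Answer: 17312/75 ≈ 230.83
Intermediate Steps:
k = -26 (k = 130*(-⅕) = -26)
l(I, v) = -5 - 13/I (l(I, v) = -5 + (-26/I)/2 = -5 - 13/I)
D(B) = 0 (D(B) = 1*0 = 0)
Z(N) = 2*N
(D(V(-5)) + Z(118)) + l(75, -138) = (0 + 2*118) + (-5 - 13/75) = (0 + 236) + (-5 - 13*1/75) = 236 + (-5 - 13/75) = 236 - 388/75 = 17312/75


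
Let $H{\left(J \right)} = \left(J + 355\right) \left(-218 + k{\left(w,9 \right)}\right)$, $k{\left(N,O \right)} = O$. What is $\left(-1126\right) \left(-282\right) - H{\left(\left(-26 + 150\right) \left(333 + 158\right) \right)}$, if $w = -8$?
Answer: $13116483$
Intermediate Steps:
$H{\left(J \right)} = -74195 - 209 J$ ($H{\left(J \right)} = \left(J + 355\right) \left(-218 + 9\right) = \left(355 + J\right) \left(-209\right) = -74195 - 209 J$)
$\left(-1126\right) \left(-282\right) - H{\left(\left(-26 + 150\right) \left(333 + 158\right) \right)} = \left(-1126\right) \left(-282\right) - \left(-74195 - 209 \left(-26 + 150\right) \left(333 + 158\right)\right) = 317532 - \left(-74195 - 209 \cdot 124 \cdot 491\right) = 317532 - \left(-74195 - 12724756\right) = 317532 - -12798951 = 317532 + 12798951 = 13116483$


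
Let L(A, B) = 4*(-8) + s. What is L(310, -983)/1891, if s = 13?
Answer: -19/1891 ≈ -0.010048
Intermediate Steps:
L(A, B) = -19 (L(A, B) = 4*(-8) + 13 = -32 + 13 = -19)
L(310, -983)/1891 = -19/1891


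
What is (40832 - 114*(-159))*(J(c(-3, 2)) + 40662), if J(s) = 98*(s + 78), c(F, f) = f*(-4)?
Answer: 2801802076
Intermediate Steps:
c(F, f) = -4*f
J(s) = 7644 + 98*s (J(s) = 98*(78 + s) = 7644 + 98*s)
(40832 - 114*(-159))*(J(c(-3, 2)) + 40662) = (40832 - 114*(-159))*((7644 + 98*(-4*2)) + 40662) = (40832 + 18126)*((7644 + 98*(-8)) + 40662) = 58958*((7644 - 784) + 40662) = 58958*(6860 + 40662) = 58958*47522 = 2801802076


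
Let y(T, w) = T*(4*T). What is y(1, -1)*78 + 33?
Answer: 345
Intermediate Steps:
y(T, w) = 4*T**2
y(1, -1)*78 + 33 = (4*1**2)*78 + 33 = (4*1)*78 + 33 = 4*78 + 33 = 312 + 33 = 345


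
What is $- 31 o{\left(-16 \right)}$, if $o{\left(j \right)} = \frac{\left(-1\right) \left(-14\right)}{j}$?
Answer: $\frac{217}{8} \approx 27.125$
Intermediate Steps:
$o{\left(j \right)} = \frac{14}{j}$
$- 31 o{\left(-16 \right)} = - 31 \frac{14}{-16} = - 31 \cdot 14 \left(- \frac{1}{16}\right) = \left(-31\right) \left(- \frac{7}{8}\right) = \frac{217}{8}$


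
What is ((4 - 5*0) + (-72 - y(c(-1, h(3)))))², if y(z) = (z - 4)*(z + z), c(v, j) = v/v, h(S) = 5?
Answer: 3844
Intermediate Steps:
c(v, j) = 1
y(z) = 2*z*(-4 + z) (y(z) = (-4 + z)*(2*z) = 2*z*(-4 + z))
((4 - 5*0) + (-72 - y(c(-1, h(3)))))² = ((4 - 5*0) + (-72 - 2*(-4 + 1)))² = ((4 + 0) + (-72 - 2*(-3)))² = (4 + (-72 - 1*(-6)))² = (4 + (-72 + 6))² = (4 - 66)² = (-62)² = 3844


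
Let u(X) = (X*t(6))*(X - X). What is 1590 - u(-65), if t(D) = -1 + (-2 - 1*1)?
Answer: 1590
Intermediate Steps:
t(D) = -4 (t(D) = -1 + (-2 - 1) = -1 - 3 = -4)
u(X) = 0 (u(X) = (X*(-4))*(X - X) = -4*X*0 = 0)
1590 - u(-65) = 1590 - 1*0 = 1590 + 0 = 1590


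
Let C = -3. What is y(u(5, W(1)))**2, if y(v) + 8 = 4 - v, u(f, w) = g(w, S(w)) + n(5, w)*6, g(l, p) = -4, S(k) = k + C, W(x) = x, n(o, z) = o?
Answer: 900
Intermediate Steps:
S(k) = -3 + k (S(k) = k - 3 = -3 + k)
u(f, w) = 26 (u(f, w) = -4 + 5*6 = -4 + 30 = 26)
y(v) = -4 - v (y(v) = -8 + (4 - v) = -4 - v)
y(u(5, W(1)))**2 = (-4 - 1*26)**2 = (-4 - 26)**2 = (-30)**2 = 900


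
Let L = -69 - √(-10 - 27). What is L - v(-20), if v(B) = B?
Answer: -49 - I*√37 ≈ -49.0 - 6.0828*I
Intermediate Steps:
L = -69 - I*√37 (L = -69 - √(-37) = -69 - I*√37 ≈ -69.0 - 6.0828*I)
L - v(-20) = (-69 - I*√37) - 1*(-20) = (-69 - I*√37) + 20 = -49 - I*√37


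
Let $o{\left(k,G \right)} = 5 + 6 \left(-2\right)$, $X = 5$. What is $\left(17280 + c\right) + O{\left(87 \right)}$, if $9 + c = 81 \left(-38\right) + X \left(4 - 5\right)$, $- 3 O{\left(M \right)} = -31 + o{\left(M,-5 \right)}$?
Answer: $\frac{42602}{3} \approx 14201.0$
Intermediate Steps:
$o{\left(k,G \right)} = -7$ ($o{\left(k,G \right)} = 5 - 12 = -7$)
$O{\left(M \right)} = \frac{38}{3}$ ($O{\left(M \right)} = - \frac{-31 - 7}{3} = \left(- \frac{1}{3}\right) \left(-38\right) = \frac{38}{3}$)
$c = -3092$ ($c = -9 + \left(81 \left(-38\right) + 5 \left(4 - 5\right)\right) = -9 + \left(-3078 + 5 \left(-1\right)\right) = -9 - 3083 = -3092$)
$\left(17280 + c\right) + O{\left(87 \right)} = \left(17280 - 3092\right) + \frac{38}{3} = 14188 + \frac{38}{3} = \frac{42602}{3}$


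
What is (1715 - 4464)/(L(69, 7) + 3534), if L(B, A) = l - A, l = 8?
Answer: -2749/3535 ≈ -0.77765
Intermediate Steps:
L(B, A) = 8 - A
(1715 - 4464)/(L(69, 7) + 3534) = (1715 - 4464)/((8 - 1*7) + 3534) = -2749/((8 - 7) + 3534) = -2749/(1 + 3534) = -2749/3535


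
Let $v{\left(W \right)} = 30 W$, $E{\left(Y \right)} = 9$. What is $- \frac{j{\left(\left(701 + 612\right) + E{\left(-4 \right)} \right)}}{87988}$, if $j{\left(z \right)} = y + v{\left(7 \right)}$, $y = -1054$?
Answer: $\frac{211}{21997} \approx 0.0095922$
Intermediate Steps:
$j{\left(z \right)} = -844$ ($j{\left(z \right)} = -1054 + 30 \cdot 7 = -1054 + 210 = -844$)
$- \frac{j{\left(\left(701 + 612\right) + E{\left(-4 \right)} \right)}}{87988} = - \frac{-844}{87988} = \left(-1\right) \left(- \frac{211}{21997}\right) = \frac{211}{21997}$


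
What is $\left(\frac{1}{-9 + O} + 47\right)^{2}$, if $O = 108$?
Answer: $\frac{21659716}{9801} \approx 2209.9$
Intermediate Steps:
$\left(\frac{1}{-9 + O} + 47\right)^{2} = \left(\frac{1}{-9 + 108} + 47\right)^{2} = \left(\frac{1}{99} + 47\right)^{2} = \left(\frac{4654}{99}\right)^{2} = \frac{21659716}{9801}$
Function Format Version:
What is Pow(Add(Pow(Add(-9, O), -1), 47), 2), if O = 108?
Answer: Rational(21659716, 9801) ≈ 2209.9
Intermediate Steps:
Pow(Add(Pow(Add(-9, O), -1), 47), 2) = Pow(Add(Pow(Add(-9, 108), -1), 47), 2) = Pow(Add(Pow(99, -1), 47), 2) = Pow(Add(Rational(1, 99), 47), 2) = Pow(Rational(4654, 99), 2) = Rational(21659716, 9801)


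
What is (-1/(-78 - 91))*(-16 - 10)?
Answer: -2/13 ≈ -0.15385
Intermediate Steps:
(-1/(-78 - 91))*(-16 - 10) = -1/(-169)*(-26) = -1*(-1/169)*(-26) = (1/169)*(-26) = -2/13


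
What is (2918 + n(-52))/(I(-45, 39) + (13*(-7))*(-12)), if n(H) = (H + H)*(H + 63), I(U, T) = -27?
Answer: 1774/1065 ≈ 1.6657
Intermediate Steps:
n(H) = 2*H*(63 + H) (n(H) = (2*H)*(63 + H) = 2*H*(63 + H))
(2918 + n(-52))/(I(-45, 39) + (13*(-7))*(-12)) = (2918 + 2*(-52)*(63 - 52))/(-27 + (13*(-7))*(-12)) = (2918 + 2*(-52)*11)/(-27 - 91*(-12)) = (2918 - 1144)/(-27 + 1092) = 1774/1065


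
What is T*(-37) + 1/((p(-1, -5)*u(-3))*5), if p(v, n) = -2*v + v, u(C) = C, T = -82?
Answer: 45509/15 ≈ 3033.9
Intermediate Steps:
p(v, n) = -v
T*(-37) + 1/((p(-1, -5)*u(-3))*5) = -82*(-37) + 1/((-1*(-1)*(-3))*5) = 3034 + 1/((1*(-3))*5) = 3034 + 1/(-3*5) = 3034 + 1/(-15) = 3034 - 1/15 = 45509/15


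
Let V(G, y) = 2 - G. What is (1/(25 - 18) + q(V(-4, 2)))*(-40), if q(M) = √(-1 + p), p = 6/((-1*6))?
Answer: -40/7 - 40*I*√2 ≈ -5.7143 - 56.569*I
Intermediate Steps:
p = -1 (p = 6/(-6) = 6*(-⅙) = -1)
q(M) = I*√2 (q(M) = √(-1 - 1) = √(-2) = I*√2)
(1/(25 - 18) + q(V(-4, 2)))*(-40) = (1/(25 - 18) + I*√2)*(-40) = (1/7 + I*√2)*(-40) = (⅐ + I*√2)*(-40) = -40/7 - 40*I*√2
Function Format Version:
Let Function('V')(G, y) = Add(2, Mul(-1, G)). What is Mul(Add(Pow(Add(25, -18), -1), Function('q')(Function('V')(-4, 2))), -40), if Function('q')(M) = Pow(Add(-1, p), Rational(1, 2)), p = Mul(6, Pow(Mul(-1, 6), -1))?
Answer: Add(Rational(-40, 7), Mul(-40, I, Pow(2, Rational(1, 2)))) ≈ Add(-5.7143, Mul(-56.569, I))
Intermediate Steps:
p = -1 (p = Mul(6, Pow(-6, -1)) = Mul(6, Rational(-1, 6)) = -1)
Function('q')(M) = Mul(I, Pow(2, Rational(1, 2))) (Function('q')(M) = Pow(Add(-1, -1), Rational(1, 2)) = Pow(-2, Rational(1, 2)) = Mul(I, Pow(2, Rational(1, 2))))
Mul(Add(Pow(Add(25, -18), -1), Function('q')(Function('V')(-4, 2))), -40) = Mul(Add(Pow(Add(25, -18), -1), Mul(I, Pow(2, Rational(1, 2)))), -40) = Mul(Add(Pow(7, -1), Mul(I, Pow(2, Rational(1, 2)))), -40) = Mul(Add(Rational(1, 7), Mul(I, Pow(2, Rational(1, 2)))), -40) = Add(Rational(-40, 7), Mul(-40, I, Pow(2, Rational(1, 2))))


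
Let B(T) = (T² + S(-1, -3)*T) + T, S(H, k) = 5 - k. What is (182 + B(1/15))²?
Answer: 1688059396/50625 ≈ 33344.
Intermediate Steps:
B(T) = T² + 9*T (B(T) = (T² + (5 - 1*(-3))*T) + T = (T² + (5 + 3)*T) + T = (T² + 8*T) + T = T² + 9*T)
(182 + B(1/15))² = (182 + (9 + 1/15)/15)² = (182 + (1/15)*(136/15))² = (182 + 136/225)² = (41086/225)² = 1688059396/50625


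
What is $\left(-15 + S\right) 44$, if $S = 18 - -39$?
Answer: $1848$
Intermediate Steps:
$S = 57$ ($S = 18 + 39 = 57$)
$\left(-15 + S\right) 44 = \left(-15 + 57\right) 44 = 42 \cdot 44 = 1848$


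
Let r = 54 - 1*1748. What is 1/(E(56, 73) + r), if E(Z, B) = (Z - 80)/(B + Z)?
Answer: -43/72850 ≈ -0.00059025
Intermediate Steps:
E(Z, B) = (-80 + Z)/(B + Z)
r = -1694 (r = 54 - 1748 = -1694)
1/(E(56, 73) + r) = 1/((-80 + 56)/(73 + 56) - 1694) = 1/(-24/129 - 1694) = 1/((1/129)*(-24) - 1694) = 1/(-8/43 - 1694) = 1/(-72850/43) = -43/72850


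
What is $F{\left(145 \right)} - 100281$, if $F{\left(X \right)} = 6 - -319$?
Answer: $-99956$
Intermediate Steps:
$F{\left(X \right)} = 325$ ($F{\left(X \right)} = 6 + 319 = 325$)
$F{\left(145 \right)} - 100281 = 325 - 100281 = -99956$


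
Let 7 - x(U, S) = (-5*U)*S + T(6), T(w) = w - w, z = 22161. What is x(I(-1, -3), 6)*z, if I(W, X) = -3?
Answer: -1839363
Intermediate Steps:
T(w) = 0
x(U, S) = 7 + 5*S*U (x(U, S) = 7 - ((-5*U)*S + 0) = 7 - (-5*S*U + 0) = 7 - (-5)*S*U = 7 + 5*S*U)
x(I(-1, -3), 6)*z = (7 + 5*6*(-3))*22161 = (7 - 90)*22161 = -83*22161 = -1839363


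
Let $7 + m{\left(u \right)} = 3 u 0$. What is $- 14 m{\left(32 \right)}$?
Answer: $98$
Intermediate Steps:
$m{\left(u \right)} = -7$ ($m{\left(u \right)} = -7 + 3 u 0 = -7 + 0 = -7$)
$- 14 m{\left(32 \right)} = \left(-14\right) \left(-7\right) = 98$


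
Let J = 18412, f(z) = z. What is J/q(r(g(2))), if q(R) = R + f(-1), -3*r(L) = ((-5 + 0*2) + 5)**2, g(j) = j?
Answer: -18412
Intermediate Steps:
r(L) = 0 (r(L) = -((-5 + 0*2) + 5)**2/3 = -((-5 + 0) + 5)**2/3 = -(-5 + 5)**2/3 = -1/3*0**2 = -1/3*0 = 0)
q(R) = -1 + R (q(R) = R - 1 = -1 + R)
J/q(r(g(2))) = 18412/(-1 + 0) = 18412/(-1) = 18412*(-1) = -18412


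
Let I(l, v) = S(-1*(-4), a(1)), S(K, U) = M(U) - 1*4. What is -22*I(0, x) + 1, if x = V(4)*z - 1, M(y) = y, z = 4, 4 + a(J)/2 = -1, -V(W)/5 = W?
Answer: 309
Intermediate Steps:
V(W) = -5*W
a(J) = -10 (a(J) = -8 + 2*(-1) = -8 - 2 = -10)
x = -81 (x = -5*4*4 - 1 = -20*4 - 1 = -80 - 1 = -81)
S(K, U) = -4 + U (S(K, U) = U - 1*4 = U - 4 = -4 + U)
I(l, v) = -14 (I(l, v) = -4 - 10 = -14)
-22*I(0, x) + 1 = -22*(-14) + 1 = 308 + 1 = 309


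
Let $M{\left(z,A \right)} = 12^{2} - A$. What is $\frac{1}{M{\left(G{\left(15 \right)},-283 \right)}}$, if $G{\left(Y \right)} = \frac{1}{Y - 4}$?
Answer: $\frac{1}{427} \approx 0.0023419$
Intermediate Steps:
$G{\left(Y \right)} = \frac{1}{-4 + Y}$
$M{\left(z,A \right)} = 144 - A$
$\frac{1}{M{\left(G{\left(15 \right)},-283 \right)}} = \frac{1}{144 - -283} = \frac{1}{144 + 283} = \frac{1}{427}$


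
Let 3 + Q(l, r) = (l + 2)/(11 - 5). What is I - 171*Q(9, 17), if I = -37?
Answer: 325/2 ≈ 162.50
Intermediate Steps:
Q(l, r) = -8/3 + l/6 (Q(l, r) = -3 + (l + 2)/(11 - 5) = -3 + (2 + l)/6 = -3 + (2 + l)*(⅙) = -3 + (⅓ + l/6) = -8/3 + l/6)
I - 171*Q(9, 17) = -37 - 171*(-8/3 + (⅙)*9) = -37 - 171*(-8/3 + 3/2) = -37 - 171*(-7/6) = -37 + 399/2 = 325/2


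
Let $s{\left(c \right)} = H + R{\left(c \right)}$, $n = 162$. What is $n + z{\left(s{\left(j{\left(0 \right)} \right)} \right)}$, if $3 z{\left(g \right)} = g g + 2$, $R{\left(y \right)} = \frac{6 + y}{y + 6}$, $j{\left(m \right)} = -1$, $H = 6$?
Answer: $179$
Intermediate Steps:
$R{\left(y \right)} = 1$ ($R{\left(y \right)} = \frac{6 + y}{6 + y} = 1$)
$s{\left(c \right)} = 7$ ($s{\left(c \right)} = 6 + 1 = 7$)
$z{\left(g \right)} = \frac{2}{3} + \frac{g^{2}}{3}$ ($z{\left(g \right)} = \frac{g g + 2}{3} = \frac{g^{2} + 2}{3} = \frac{2 + g^{2}}{3} = \frac{2}{3} + \frac{g^{2}}{3}$)
$n + z{\left(s{\left(j{\left(0 \right)} \right)} \right)} = 162 + \left(\frac{2}{3} + \frac{7^{2}}{3}\right) = 162 + \left(\frac{2}{3} + \frac{1}{3} \cdot 49\right) = 162 + \left(\frac{2}{3} + \frac{49}{3}\right) = 162 + 17 = 179$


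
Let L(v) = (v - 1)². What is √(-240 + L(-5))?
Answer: 2*I*√51 ≈ 14.283*I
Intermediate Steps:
L(v) = (-1 + v)²
√(-240 + L(-5)) = √(-240 + (-1 - 5)²) = √(-240 + (-6)²) = √(-240 + 36) = √(-204) = 2*I*√51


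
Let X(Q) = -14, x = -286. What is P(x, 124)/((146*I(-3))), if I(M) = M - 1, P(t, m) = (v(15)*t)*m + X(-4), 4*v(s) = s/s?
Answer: 1110/73 ≈ 15.205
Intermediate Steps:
v(s) = 1/4 (v(s) = (s/s)/4 = (1/4)*1 = 1/4)
P(t, m) = -14 + m*t/4 (P(t, m) = (t/4)*m - 14 = m*t/4 - 14 = -14 + m*t/4)
I(M) = -1 + M
P(x, 124)/((146*I(-3))) = (-14 + (1/4)*124*(-286))/((146*(-1 - 3))) = (-14 - 8866)/((146*(-4))) = -8880/(-584) = -8880*(-1/584) = 1110/73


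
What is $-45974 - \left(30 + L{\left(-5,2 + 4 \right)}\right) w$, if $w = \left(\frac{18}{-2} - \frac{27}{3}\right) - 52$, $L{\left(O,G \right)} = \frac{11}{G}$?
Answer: $- \frac{131237}{3} \approx -43746.0$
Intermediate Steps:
$w = -70$ ($w = \left(18 \left(- \frac{1}{2}\right) - 9\right) - 52 = \left(-9 - 9\right) - 52 = -18 - 52 = -70$)
$-45974 - \left(30 + L{\left(-5,2 + 4 \right)}\right) w = -45974 - \left(30 + \frac{11}{2 + 4}\right) \left(-70\right) = -45974 - \left(30 + \frac{11}{6}\right) \left(-70\right) = -45974 - \frac{191}{6} \left(-70\right) = -45974 - - \frac{6685}{3} = -45974 + \frac{6685}{3} = - \frac{131237}{3}$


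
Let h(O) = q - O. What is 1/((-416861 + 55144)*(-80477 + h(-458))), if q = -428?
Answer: 1/29099047499 ≈ 3.4365e-11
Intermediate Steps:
h(O) = -428 - O
1/((-416861 + 55144)*(-80477 + h(-458))) = 1/((-416861 + 55144)*(-80477 + (-428 - 1*(-458)))) = 1/(-361717*(-80477 + (-428 + 458))) = 1/(-361717*(-80477 + 30)) = 1/(-361717*(-80447)) = 1/29099047499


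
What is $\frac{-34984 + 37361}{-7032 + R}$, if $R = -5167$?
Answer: $- \frac{2377}{12199} \approx -0.19485$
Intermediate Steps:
$\frac{-34984 + 37361}{-7032 + R} = \frac{-34984 + 37361}{-7032 - 5167} = \frac{2377}{-12199} = 2377 \left(- \frac{1}{12199}\right) = - \frac{2377}{12199}$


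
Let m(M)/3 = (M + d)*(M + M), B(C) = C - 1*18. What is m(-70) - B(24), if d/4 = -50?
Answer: 113394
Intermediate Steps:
d = -200 (d = 4*(-50) = -200)
B(C) = -18 + C (B(C) = C - 18 = -18 + C)
m(M) = 6*M*(-200 + M) (m(M) = 3*((M - 200)*(M + M)) = 3*((-200 + M)*(2*M)) = 3*(2*M*(-200 + M)) = 6*M*(-200 + M))
m(-70) - B(24) = 6*(-70)*(-200 - 70) - (-18 + 24) = 6*(-70)*(-270) - 1*6 = 113400 - 6 = 113394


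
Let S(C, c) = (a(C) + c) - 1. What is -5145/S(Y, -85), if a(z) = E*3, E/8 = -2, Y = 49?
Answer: 5145/134 ≈ 38.396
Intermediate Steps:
E = -16 (E = 8*(-2) = -16)
a(z) = -48 (a(z) = -16*3 = -48)
S(C, c) = -49 + c (S(C, c) = (-48 + c) - 1 = -49 + c)
-5145/S(Y, -85) = -5145/(-49 - 85) = -5145/(-134) = -5145*(-1/134) = 5145/134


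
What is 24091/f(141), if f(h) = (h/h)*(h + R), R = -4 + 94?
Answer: 24091/231 ≈ 104.29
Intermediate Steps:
R = 90
f(h) = 90 + h (f(h) = (h/h)*(h + 90) = 1*(90 + h) = 90 + h)
24091/f(141) = 24091/(90 + 141) = 24091/231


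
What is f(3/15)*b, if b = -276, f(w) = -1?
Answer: 276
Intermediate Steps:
f(3/15)*b = -1*(-276) = 276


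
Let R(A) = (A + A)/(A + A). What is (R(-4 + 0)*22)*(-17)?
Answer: -374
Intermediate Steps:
R(A) = 1 (R(A) = (2*A)/((2*A)) = (2*A)*(1/(2*A)) = 1)
(R(-4 + 0)*22)*(-17) = (1*22)*(-17) = 22*(-17) = -374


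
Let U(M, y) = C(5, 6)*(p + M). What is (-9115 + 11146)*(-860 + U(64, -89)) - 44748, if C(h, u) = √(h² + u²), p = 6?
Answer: -1791408 + 142170*√61 ≈ -6.8103e+5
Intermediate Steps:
U(M, y) = √61*(6 + M) (U(M, y) = √(5² + 6²)*(6 + M) = √(25 + 36)*(6 + M) = √61*(6 + M))
(-9115 + 11146)*(-860 + U(64, -89)) - 44748 = (-9115 + 11146)*(-860 + √61*(6 + 64)) - 44748 = 2031*(-860 + √61*70) - 44748 = 2031*(-860 + 70*√61) - 44748 = (-1746660 + 142170*√61) - 44748 = -1791408 + 142170*√61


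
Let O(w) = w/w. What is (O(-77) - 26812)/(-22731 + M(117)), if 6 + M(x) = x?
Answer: 8937/7540 ≈ 1.1853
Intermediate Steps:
M(x) = -6 + x
O(w) = 1
(O(-77) - 26812)/(-22731 + M(117)) = (1 - 26812)/(-22731 + (-6 + 117)) = -26811/(-22731 + 111) = -26811/(-22620) = -26811*(-1/22620) = 8937/7540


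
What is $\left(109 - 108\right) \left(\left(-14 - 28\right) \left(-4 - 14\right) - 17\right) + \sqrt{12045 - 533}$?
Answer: $739 + 2 \sqrt{2878} \approx 846.29$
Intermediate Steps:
$\left(109 - 108\right) \left(\left(-14 - 28\right) \left(-4 - 14\right) - 17\right) + \sqrt{12045 - 533} = 1 \left(\left(-42\right) \left(-18\right) - 17\right) + \sqrt{11512} = 1 \left(756 - 17\right) + 2 \sqrt{2878} = 1 \cdot 739 + 2 \sqrt{2878} = 739 + 2 \sqrt{2878}$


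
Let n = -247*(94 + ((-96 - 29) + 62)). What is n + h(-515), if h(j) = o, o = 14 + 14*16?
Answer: -7419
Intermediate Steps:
o = 238 (o = 14 + 224 = 238)
h(j) = 238
n = -7657 (n = -247*(94 + (-125 + 62)) = -247*(94 - 63) = -247*31 = -7657)
n + h(-515) = -7657 + 238 = -7419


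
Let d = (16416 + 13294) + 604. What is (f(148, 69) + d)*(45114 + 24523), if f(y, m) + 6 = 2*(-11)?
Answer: 2109026182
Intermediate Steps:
f(y, m) = -28 (f(y, m) = -6 + 2*(-11) = -6 - 22 = -28)
d = 30314 (d = 29710 + 604 = 30314)
(f(148, 69) + d)*(45114 + 24523) = (-28 + 30314)*(45114 + 24523) = 30286*69637 = 2109026182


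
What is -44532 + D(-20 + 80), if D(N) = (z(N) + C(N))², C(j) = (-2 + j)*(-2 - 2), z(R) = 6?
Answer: 6544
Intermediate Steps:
C(j) = 8 - 4*j (C(j) = (-2 + j)*(-4) = 8 - 4*j)
D(N) = (14 - 4*N)² (D(N) = (6 + (8 - 4*N))² = (14 - 4*N)²)
-44532 + D(-20 + 80) = -44532 + 4*(-7 + 2*(-20 + 80))² = -44532 + 4*(-7 + 2*60)² = -44532 + 4*(-7 + 120)² = -44532 + 4*113² = -44532 + 4*12769 = -44532 + 51076 = 6544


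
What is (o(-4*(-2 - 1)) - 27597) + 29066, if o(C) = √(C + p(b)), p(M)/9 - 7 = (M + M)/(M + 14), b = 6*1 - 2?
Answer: 1469 + √79 ≈ 1477.9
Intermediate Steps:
b = 4 (b = 6 - 2 = 4)
p(M) = 63 + 18*M/(14 + M) (p(M) = 63 + 9*((M + M)/(M + 14)) = 63 + 9*((2*M)/(14 + M)) = 63 + 9*(2*M/(14 + M)) = 63 + 18*M/(14 + M))
o(C) = √(67 + C) (o(C) = √(C + 9*(98 + 9*4)/(14 + 4)) = √(C + 9*(98 + 36)/18) = √(C + 9*(1/18)*134) = √(C + 67) = √(67 + C))
(o(-4*(-2 - 1)) - 27597) + 29066 = (√(67 - 4*(-2 - 1)) - 27597) + 29066 = (√(67 - 4*(-3)) - 27597) + 29066 = (√(67 + 12) - 27597) + 29066 = (√79 - 27597) + 29066 = (-27597 + √79) + 29066 = 1469 + √79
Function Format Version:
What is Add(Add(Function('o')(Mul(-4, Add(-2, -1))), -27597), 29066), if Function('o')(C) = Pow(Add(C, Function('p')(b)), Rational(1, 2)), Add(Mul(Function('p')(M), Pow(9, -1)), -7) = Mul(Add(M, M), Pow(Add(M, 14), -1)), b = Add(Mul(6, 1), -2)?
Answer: Add(1469, Pow(79, Rational(1, 2))) ≈ 1477.9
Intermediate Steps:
b = 4 (b = Add(6, -2) = 4)
Function('p')(M) = Add(63, Mul(18, M, Pow(Add(14, M), -1))) (Function('p')(M) = Add(63, Mul(9, Mul(Add(M, M), Pow(Add(M, 14), -1)))) = Add(63, Mul(9, Mul(Mul(2, M), Pow(Add(14, M), -1)))) = Add(63, Mul(9, Mul(2, M, Pow(Add(14, M), -1)))) = Add(63, Mul(18, M, Pow(Add(14, M), -1))))
Function('o')(C) = Pow(Add(67, C), Rational(1, 2)) (Function('o')(C) = Pow(Add(C, Mul(9, Pow(Add(14, 4), -1), Add(98, Mul(9, 4)))), Rational(1, 2)) = Pow(Add(C, Mul(9, Pow(18, -1), Add(98, 36))), Rational(1, 2)) = Pow(Add(C, Mul(9, Rational(1, 18), 134)), Rational(1, 2)) = Pow(Add(C, 67), Rational(1, 2)) = Pow(Add(67, C), Rational(1, 2)))
Add(Add(Function('o')(Mul(-4, Add(-2, -1))), -27597), 29066) = Add(Add(Pow(Add(67, Mul(-4, Add(-2, -1))), Rational(1, 2)), -27597), 29066) = Add(Add(Pow(Add(67, Mul(-4, -3)), Rational(1, 2)), -27597), 29066) = Add(Add(Pow(Add(67, 12), Rational(1, 2)), -27597), 29066) = Add(Add(Pow(79, Rational(1, 2)), -27597), 29066) = Add(Add(-27597, Pow(79, Rational(1, 2))), 29066) = Add(1469, Pow(79, Rational(1, 2)))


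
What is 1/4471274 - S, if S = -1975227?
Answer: 8831781129199/4471274 ≈ 1.9752e+6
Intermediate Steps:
1/4471274 - S = 1/4471274 - 1*(-1975227) = 1/4471274 + 1975227 = 8831781129199/4471274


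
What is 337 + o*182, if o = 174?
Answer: 32005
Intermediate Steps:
337 + o*182 = 337 + 174*182 = 337 + 31668 = 32005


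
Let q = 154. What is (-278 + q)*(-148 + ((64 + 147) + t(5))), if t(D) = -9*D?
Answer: -2232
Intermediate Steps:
(-278 + q)*(-148 + ((64 + 147) + t(5))) = (-278 + 154)*(-148 + ((64 + 147) - 9*5)) = -124*(-148 + (211 - 45)) = -124*(-148 + 166) = -124*18 = -2232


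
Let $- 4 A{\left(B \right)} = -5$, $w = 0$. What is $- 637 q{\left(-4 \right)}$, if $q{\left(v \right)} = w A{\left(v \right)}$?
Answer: $0$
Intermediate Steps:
$A{\left(B \right)} = \frac{5}{4}$ ($A{\left(B \right)} = \left(- \frac{1}{4}\right) \left(-5\right) = \frac{5}{4}$)
$q{\left(v \right)} = 0$ ($q{\left(v \right)} = 0 \cdot \frac{5}{4} = 0$)
$- 637 q{\left(-4 \right)} = \left(-637\right) 0 = 0$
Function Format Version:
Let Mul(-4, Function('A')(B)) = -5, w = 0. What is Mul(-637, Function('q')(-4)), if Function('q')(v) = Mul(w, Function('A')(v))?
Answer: 0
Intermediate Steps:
Function('A')(B) = Rational(5, 4) (Function('A')(B) = Mul(Rational(-1, 4), -5) = Rational(5, 4))
Function('q')(v) = 0 (Function('q')(v) = Mul(0, Rational(5, 4)) = 0)
Mul(-637, Function('q')(-4)) = Mul(-637, 0) = 0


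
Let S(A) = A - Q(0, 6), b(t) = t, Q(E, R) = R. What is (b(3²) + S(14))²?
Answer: 289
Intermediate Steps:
S(A) = -6 + A (S(A) = A - 1*6 = A - 6 = -6 + A)
(b(3²) + S(14))² = (3² + (-6 + 14))² = (9 + 8)² = 17² = 289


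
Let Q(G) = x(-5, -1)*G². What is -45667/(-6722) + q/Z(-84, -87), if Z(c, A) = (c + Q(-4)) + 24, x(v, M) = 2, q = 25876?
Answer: -43164949/47054 ≈ -917.35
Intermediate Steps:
Q(G) = 2*G²
Z(c, A) = 56 + c (Z(c, A) = (c + 2*(-4)²) + 24 = (c + 2*16) + 24 = (c + 32) + 24 = (32 + c) + 24 = 56 + c)
-45667/(-6722) + q/Z(-84, -87) = -45667/(-6722) + 25876/(56 - 84) = -45667*(-1/6722) + 25876/(-28) = 45667/6722 + 25876*(-1/28) = 45667/6722 - 6469/7 = -43164949/47054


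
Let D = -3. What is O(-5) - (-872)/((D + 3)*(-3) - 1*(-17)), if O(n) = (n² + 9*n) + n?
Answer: 447/17 ≈ 26.294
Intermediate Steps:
O(n) = n² + 10*n
O(-5) - (-872)/((D + 3)*(-3) - 1*(-17)) = -5*(10 - 5) - (-872)/((-3 + 3)*(-3) - 1*(-17)) = -5*5 - (-872)/(0*(-3) + 17) = -25 - (-872)/(0 + 17) = -25 - (-872)/17 = -25 - 8*(-109/17) = -25 + 872/17 = 447/17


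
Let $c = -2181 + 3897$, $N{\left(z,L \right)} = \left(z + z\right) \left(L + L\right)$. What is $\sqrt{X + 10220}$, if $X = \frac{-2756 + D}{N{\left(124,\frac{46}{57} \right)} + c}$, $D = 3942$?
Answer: $\frac{\sqrt{37180135924634}}{60314} \approx 101.1$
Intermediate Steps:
$N{\left(z,L \right)} = 4 L z$ ($N{\left(z,L \right)} = 2 z 2 L = 4 L z$)
$c = 1716$
$X = \frac{33801}{60314}$ ($X = \frac{-2756 + 3942}{4 \cdot \frac{46}{57} \cdot 124 + 1716} = \frac{1186}{4 \cdot 46 \cdot \frac{1}{57} \cdot 124 + 1716} = \frac{1186}{4 \cdot \frac{46}{57} \cdot 124 + 1716} = \frac{1186}{\frac{22816}{57} + 1716} = \frac{1186}{\frac{120628}{57}} = 1186 \cdot \frac{57}{120628} = \frac{33801}{60314} \approx 0.56042$)
$\sqrt{X + 10220} = \sqrt{\frac{33801}{60314} + 10220} = \sqrt{\frac{616442881}{60314}} = \frac{\sqrt{37180135924634}}{60314}$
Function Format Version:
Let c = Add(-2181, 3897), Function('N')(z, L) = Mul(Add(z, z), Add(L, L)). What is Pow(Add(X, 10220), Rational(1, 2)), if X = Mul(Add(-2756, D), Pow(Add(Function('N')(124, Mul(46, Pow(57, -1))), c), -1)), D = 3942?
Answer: Mul(Rational(1, 60314), Pow(37180135924634, Rational(1, 2))) ≈ 101.10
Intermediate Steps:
Function('N')(z, L) = Mul(4, L, z) (Function('N')(z, L) = Mul(Mul(2, z), Mul(2, L)) = Mul(4, L, z))
c = 1716
X = Rational(33801, 60314) (X = Mul(Add(-2756, 3942), Pow(Add(Mul(4, Mul(46, Pow(57, -1)), 124), 1716), -1)) = Mul(1186, Pow(Add(Mul(4, Mul(46, Rational(1, 57)), 124), 1716), -1)) = Mul(1186, Pow(Add(Mul(4, Rational(46, 57), 124), 1716), -1)) = Mul(1186, Pow(Add(Rational(22816, 57), 1716), -1)) = Mul(1186, Pow(Rational(120628, 57), -1)) = Mul(1186, Rational(57, 120628)) = Rational(33801, 60314) ≈ 0.56042)
Pow(Add(X, 10220), Rational(1, 2)) = Pow(Add(Rational(33801, 60314), 10220), Rational(1, 2)) = Pow(Rational(616442881, 60314), Rational(1, 2)) = Mul(Rational(1, 60314), Pow(37180135924634, Rational(1, 2)))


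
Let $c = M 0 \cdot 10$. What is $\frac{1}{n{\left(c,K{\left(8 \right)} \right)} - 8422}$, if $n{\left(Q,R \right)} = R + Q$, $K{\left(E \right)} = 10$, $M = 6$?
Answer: $- \frac{1}{8412} \approx -0.00011888$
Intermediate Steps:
$c = 0$ ($c = 6 \cdot 0 \cdot 10 = 0 \cdot 10 = 0$)
$n{\left(Q,R \right)} = Q + R$
$\frac{1}{n{\left(c,K{\left(8 \right)} \right)} - 8422} = \frac{1}{\left(0 + 10\right) - 8422} = \frac{1}{10 - 8422} = \frac{1}{-8412} = - \frac{1}{8412}$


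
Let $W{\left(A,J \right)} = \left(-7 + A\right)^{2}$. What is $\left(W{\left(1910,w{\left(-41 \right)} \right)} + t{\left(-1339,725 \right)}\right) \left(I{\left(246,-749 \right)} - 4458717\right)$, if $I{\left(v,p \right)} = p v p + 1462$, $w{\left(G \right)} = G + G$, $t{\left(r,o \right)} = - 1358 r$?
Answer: $726475928321061$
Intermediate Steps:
$w{\left(G \right)} = 2 G$
$I{\left(v,p \right)} = 1462 + v p^{2}$ ($I{\left(v,p \right)} = v p^{2} + 1462 = 1462 + v p^{2}$)
$\left(W{\left(1910,w{\left(-41 \right)} \right)} + t{\left(-1339,725 \right)}\right) \left(I{\left(246,-749 \right)} - 4458717\right) = \left(\left(-7 + 1910\right)^{2} - -1818362\right) \left(\left(1462 + 246 \left(-749\right)^{2}\right) - 4458717\right) = \left(1903^{2} + 1818362\right) \left(\left(1462 + 246 \cdot 561001\right) - 4458717\right) = \left(3621409 + 1818362\right) \left(\left(1462 + 138006246\right) - 4458717\right) = 5439771 \left(138007708 - 4458717\right) = 5439771 \cdot 133548991 = 726475928321061$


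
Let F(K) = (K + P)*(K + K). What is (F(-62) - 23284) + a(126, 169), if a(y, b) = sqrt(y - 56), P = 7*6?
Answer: -20804 + sqrt(70) ≈ -20796.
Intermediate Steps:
P = 42
a(y, b) = sqrt(-56 + y)
F(K) = 2*K*(42 + K) (F(K) = (K + 42)*(K + K) = (42 + K)*(2*K) = 2*K*(42 + K))
(F(-62) - 23284) + a(126, 169) = (2*(-62)*(42 - 62) - 23284) + sqrt(-56 + 126) = (2*(-62)*(-20) - 23284) + sqrt(70) = (2480 - 23284) + sqrt(70) = -20804 + sqrt(70)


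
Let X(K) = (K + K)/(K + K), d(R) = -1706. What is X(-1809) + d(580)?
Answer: -1705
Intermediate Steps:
X(K) = 1 (X(K) = (2*K)/((2*K)) = (2*K)*(1/(2*K)) = 1)
X(-1809) + d(580) = 1 - 1706 = -1705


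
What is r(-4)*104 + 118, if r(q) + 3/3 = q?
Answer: -402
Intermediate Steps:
r(q) = -1 + q
r(-4)*104 + 118 = (-1 - 4)*104 + 118 = -5*104 + 118 = -520 + 118 = -402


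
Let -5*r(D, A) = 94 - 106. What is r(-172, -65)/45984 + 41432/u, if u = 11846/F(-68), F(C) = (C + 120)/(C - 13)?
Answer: -20639285357/9192259080 ≈ -2.2453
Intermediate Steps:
r(D, A) = 12/5 (r(D, A) = -(94 - 106)/5 = -1/5*(-12) = 12/5)
F(C) = (120 + C)/(-13 + C)
u = -479763/26 (u = 11846/(((120 - 68)/(-13 - 68))) = 11846/((52/(-81))) = 11846/((-1/81*52)) = 11846/(-52/81) = 11846*(-81/52) = -479763/26 ≈ -18452.)
r(-172, -65)/45984 + 41432/u = (12/5)/45984 + 41432/(-479763/26) = (12/5)*(1/45984) + 41432*(-26/479763) = 1/19160 - 1077232/479763 = -20639285357/9192259080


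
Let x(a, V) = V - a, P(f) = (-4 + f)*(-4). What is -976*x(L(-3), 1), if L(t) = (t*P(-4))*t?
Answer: 280112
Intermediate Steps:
P(f) = 16 - 4*f
L(t) = 32*t**2 (L(t) = (t*(16 - 4*(-4)))*t = (t*(16 + 16))*t = (t*32)*t = (32*t)*t = 32*t**2)
-976*x(L(-3), 1) = -976*(1 - 32*(-3)**2) = -976*(1 - 32*9) = -976*(1 - 1*288) = -976*(1 - 288) = -976*(-287) = 280112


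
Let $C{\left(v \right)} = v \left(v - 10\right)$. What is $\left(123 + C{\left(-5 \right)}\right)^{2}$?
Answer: $39204$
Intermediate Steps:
$C{\left(v \right)} = v \left(-10 + v\right)$
$\left(123 + C{\left(-5 \right)}\right)^{2} = \left(123 - 5 \left(-10 - 5\right)\right)^{2} = \left(123 - -75\right)^{2} = \left(123 + 75\right)^{2} = 198^{2} = 39204$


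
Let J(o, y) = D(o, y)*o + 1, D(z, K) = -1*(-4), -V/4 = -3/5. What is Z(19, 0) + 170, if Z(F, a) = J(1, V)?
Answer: 175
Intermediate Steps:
V = 12/5 (V = -(-12)/5 = -4*(-3/5) = 12/5 ≈ 2.4000)
D(z, K) = 4
J(o, y) = 1 + 4*o (J(o, y) = 4*o + 1 = 1 + 4*o)
Z(F, a) = 5 (Z(F, a) = 1 + 4*1 = 1 + 4 = 5)
Z(19, 0) + 170 = 5 + 170 = 175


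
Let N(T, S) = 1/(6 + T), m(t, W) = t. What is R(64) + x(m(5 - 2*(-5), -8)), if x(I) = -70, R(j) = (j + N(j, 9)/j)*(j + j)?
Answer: 284271/35 ≈ 8122.0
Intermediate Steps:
R(j) = 2*j*(j + 1/(j*(6 + j))) (R(j) = (j + 1/((6 + j)*j))*(j + j) = (j + 1/(j*(6 + j)))*(2*j) = 2*j*(j + 1/(j*(6 + j))))
R(64) + x(m(5 - 2*(-5), -8)) = 2*(1 + 64**2*(6 + 64))/(6 + 64) - 70 = 2*(1 + 4096*70)/70 - 70 = 2*(1/70)*(1 + 286720) - 70 = 2*(1/70)*286721 - 70 = 286721/35 - 70 = 284271/35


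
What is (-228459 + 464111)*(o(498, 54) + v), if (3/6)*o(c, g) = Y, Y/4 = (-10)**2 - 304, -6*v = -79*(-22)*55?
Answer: -12416739532/3 ≈ -4.1389e+9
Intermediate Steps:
v = -47795/3 (v = -(-79*(-22))*55/6 = -869*55/3 = -1/6*95590 = -47795/3 ≈ -15932.)
Y = -816 (Y = 4*((-10)**2 - 304) = 4*(100 - 304) = 4*(-204) = -816)
o(c, g) = -1632 (o(c, g) = 2*(-816) = -1632)
(-228459 + 464111)*(o(498, 54) + v) = (-228459 + 464111)*(-1632 - 47795/3) = 235652*(-52691/3) = -12416739532/3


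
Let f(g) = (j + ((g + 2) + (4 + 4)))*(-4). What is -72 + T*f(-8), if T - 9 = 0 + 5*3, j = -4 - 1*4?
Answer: 504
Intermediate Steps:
j = -8 (j = -4 - 4 = -8)
T = 24 (T = 9 + (0 + 5*3) = 9 + (0 + 15) = 9 + 15 = 24)
f(g) = -8 - 4*g (f(g) = (-8 + ((g + 2) + (4 + 4)))*(-4) = (-8 + ((2 + g) + 8))*(-4) = (-8 + (10 + g))*(-4) = (2 + g)*(-4) = -8 - 4*g)
-72 + T*f(-8) = -72 + 24*(-8 - 4*(-8)) = -72 + 24*(-8 + 32) = -72 + 24*24 = -72 + 576 = 504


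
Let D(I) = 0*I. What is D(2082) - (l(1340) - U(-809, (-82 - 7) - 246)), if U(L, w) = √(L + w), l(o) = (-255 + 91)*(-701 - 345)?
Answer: -171544 + 2*I*√286 ≈ -1.7154e+5 + 33.823*I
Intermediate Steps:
l(o) = 171544 (l(o) = -164*(-1046) = 171544)
D(I) = 0
D(2082) - (l(1340) - U(-809, (-82 - 7) - 246)) = 0 - (171544 - √(-809 + ((-82 - 7) - 246))) = 0 - (171544 - √(-809 + (-89 - 246))) = 0 - (171544 - √(-809 - 335)) = 0 - (171544 - √(-1144)) = 0 - (171544 - 2*I*√286) = 0 + (-171544 + 2*I*√286) = -171544 + 2*I*√286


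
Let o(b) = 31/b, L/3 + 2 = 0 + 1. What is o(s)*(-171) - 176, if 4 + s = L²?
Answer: -6181/5 ≈ -1236.2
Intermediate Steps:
L = -3 (L = -6 + 3*(0 + 1) = -6 + 3*1 = -6 + 3 = -3)
s = 5 (s = -4 + (-3)² = -4 + 9 = 5)
o(s)*(-171) - 176 = (31/5)*(-171) - 176 = -5301/5 - 176 = -6181/5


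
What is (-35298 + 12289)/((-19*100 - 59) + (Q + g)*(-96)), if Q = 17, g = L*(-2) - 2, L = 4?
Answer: 23009/2631 ≈ 8.7453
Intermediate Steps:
g = -10 (g = 4*(-2) - 2 = -8 - 2 = -10)
(-35298 + 12289)/((-19*100 - 59) + (Q + g)*(-96)) = (-35298 + 12289)/((-19*100 - 59) + (17 - 10)*(-96)) = -23009/((-1900 - 59) + 7*(-96)) = -23009/(-1959 - 672) = -23009/(-2631) = -23009*(-1/2631) = 23009/2631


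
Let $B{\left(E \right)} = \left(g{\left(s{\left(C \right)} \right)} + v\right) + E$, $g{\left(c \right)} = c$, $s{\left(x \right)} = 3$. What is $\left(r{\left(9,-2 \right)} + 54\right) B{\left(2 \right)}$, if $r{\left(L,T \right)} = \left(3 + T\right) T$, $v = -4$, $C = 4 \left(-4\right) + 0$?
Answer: $52$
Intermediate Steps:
$C = -16$ ($C = -16 + 0 = -16$)
$r{\left(L,T \right)} = T \left(3 + T\right)$
$B{\left(E \right)} = -1 + E$ ($B{\left(E \right)} = \left(3 - 4\right) + E = -1 + E$)
$\left(r{\left(9,-2 \right)} + 54\right) B{\left(2 \right)} = \left(- 2 \left(3 - 2\right) + 54\right) \left(-1 + 2\right) = \left(\left(-2\right) 1 + 54\right) 1 = \left(-2 + 54\right) 1 = 52 \cdot 1 = 52$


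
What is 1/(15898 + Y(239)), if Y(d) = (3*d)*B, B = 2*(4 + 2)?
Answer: 1/24502 ≈ 4.0813e-5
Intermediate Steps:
B = 12 (B = 2*6 = 12)
Y(d) = 36*d (Y(d) = (3*d)*12 = 36*d)
1/(15898 + Y(239)) = 1/(15898 + 36*239) = 1/(15898 + 8604) = 1/24502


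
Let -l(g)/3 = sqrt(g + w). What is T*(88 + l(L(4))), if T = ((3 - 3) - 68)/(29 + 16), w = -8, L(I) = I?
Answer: -5984/45 + 136*I/15 ≈ -132.98 + 9.0667*I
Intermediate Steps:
l(g) = -3*sqrt(-8 + g) (l(g) = -3*sqrt(g - 8) = -3*sqrt(-8 + g))
T = -68/45 (T = (0 - 68)/45 = -68*1/45 = -68/45 ≈ -1.5111)
T*(88 + l(L(4))) = -68*(88 - 3*sqrt(-8 + 4))/45 = -68*(88 - 6*I)/45 = -5984/45 + 136*I/15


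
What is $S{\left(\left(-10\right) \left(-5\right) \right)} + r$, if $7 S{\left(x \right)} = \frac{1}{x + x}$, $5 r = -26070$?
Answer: $- \frac{3649799}{700} \approx -5214.0$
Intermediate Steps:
$r = -5214$ ($r = \frac{1}{5} \left(-26070\right) = -5214$)
$S{\left(x \right)} = \frac{1}{14 x}$ ($S{\left(x \right)} = \frac{1}{7 \left(x + x\right)} = \frac{1}{7 \cdot 2 x} = \frac{\frac{1}{2} \frac{1}{x}}{7} = \frac{1}{14 x}$)
$S{\left(\left(-10\right) \left(-5\right) \right)} + r = \frac{1}{14 \left(\left(-10\right) \left(-5\right)\right)} - 5214 = \frac{1}{14 \cdot 50} - 5214 = \frac{1}{14} \cdot \frac{1}{50} - 5214 = \frac{1}{700} - 5214 = - \frac{3649799}{700}$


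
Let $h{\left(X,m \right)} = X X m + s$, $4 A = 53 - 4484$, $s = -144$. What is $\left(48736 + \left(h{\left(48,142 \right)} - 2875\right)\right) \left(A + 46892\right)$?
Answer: $\frac{68289040245}{4} \approx 1.7072 \cdot 10^{10}$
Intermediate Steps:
$A = - \frac{4431}{4}$ ($A = \frac{53 - 4484}{4} = \frac{1}{4} \left(-4431\right) = - \frac{4431}{4} \approx -1107.8$)
$h{\left(X,m \right)} = -144 + m X^{2}$ ($h{\left(X,m \right)} = X X m - 144 = X^{2} m - 144 = m X^{2} - 144 = -144 + m X^{2}$)
$\left(48736 + \left(h{\left(48,142 \right)} - 2875\right)\right) \left(A + 46892\right) = \left(48736 - \left(3019 - 327168\right)\right) \left(- \frac{4431}{4} + 46892\right) = \left(48736 + \left(\left(-144 + 142 \cdot 2304\right) - 2875\right)\right) \frac{183137}{4} = \left(48736 + \left(\left(-144 + 327168\right) - 2875\right)\right) \frac{183137}{4} = \left(48736 + \left(327024 - 2875\right)\right) \frac{183137}{4} = \left(48736 + 324149\right) \frac{183137}{4} = 372885 \cdot \frac{183137}{4} = \frac{68289040245}{4}$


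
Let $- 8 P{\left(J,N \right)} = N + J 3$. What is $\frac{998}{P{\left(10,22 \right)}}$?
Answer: $- \frac{1996}{13} \approx -153.54$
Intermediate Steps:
$P{\left(J,N \right)} = - \frac{3 J}{8} - \frac{N}{8}$ ($P{\left(J,N \right)} = - \frac{N + J 3}{8} = - \frac{N + 3 J}{8} = - \frac{3 J}{8} - \frac{N}{8}$)
$\frac{998}{P{\left(10,22 \right)}} = \frac{998}{\left(- \frac{3}{8}\right) 10 - \frac{11}{4}} = \frac{998}{- \frac{15}{4} - \frac{11}{4}} = \frac{998}{- \frac{13}{2}} = 998 \left(- \frac{2}{13}\right) = - \frac{1996}{13}$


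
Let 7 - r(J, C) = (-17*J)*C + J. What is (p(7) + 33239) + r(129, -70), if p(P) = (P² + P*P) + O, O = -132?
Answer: -120427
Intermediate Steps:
p(P) = -132 + 2*P² (p(P) = (P² + P*P) - 132 = (P² + P²) - 132 = 2*P² - 132 = -132 + 2*P²)
r(J, C) = 7 - J + 17*C*J (r(J, C) = 7 - ((-17*J)*C + J) = 7 - (-17*C*J + J) = 7 - (J - 17*C*J) = 7 + (-J + 17*C*J) = 7 - J + 17*C*J)
(p(7) + 33239) + r(129, -70) = ((-132 + 2*7²) + 33239) + (7 - 1*129 + 17*(-70)*129) = ((-132 + 2*49) + 33239) + (7 - 129 - 153510) = ((-132 + 98) + 33239) - 153632 = (-34 + 33239) - 153632 = 33205 - 153632 = -120427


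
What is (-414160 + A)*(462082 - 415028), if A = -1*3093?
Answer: -19633422662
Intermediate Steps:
A = -3093
(-414160 + A)*(462082 - 415028) = (-414160 - 3093)*(462082 - 415028) = -417253*47054 = -19633422662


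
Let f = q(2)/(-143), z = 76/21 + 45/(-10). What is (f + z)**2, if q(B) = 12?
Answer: 33582025/36072036 ≈ 0.93097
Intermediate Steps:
z = -37/42 (z = 76*(1/21) + 45*(-1/10) = 76/21 - 9/2 = -37/42 ≈ -0.88095)
f = -12/143 (f = 12/(-143) = 12*(-1/143) = -12/143 ≈ -0.083916)
(f + z)**2 = (-12/143 - 37/42)**2 = (-5795/6006)**2 = 33582025/36072036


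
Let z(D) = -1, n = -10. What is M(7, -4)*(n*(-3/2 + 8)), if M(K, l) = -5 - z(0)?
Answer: 260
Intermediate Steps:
M(K, l) = -4 (M(K, l) = -5 - 1*(-1) = -5 + 1 = -4)
M(7, -4)*(n*(-3/2 + 8)) = -(-40)*(-3/2 + 8) = -(-40)*13/2 = -4*(-65) = 260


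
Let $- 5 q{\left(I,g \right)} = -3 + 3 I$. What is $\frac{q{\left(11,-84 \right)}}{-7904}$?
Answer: $\frac{3}{3952} \approx 0.00075911$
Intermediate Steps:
$q{\left(I,g \right)} = \frac{3}{5} - \frac{3 I}{5}$ ($q{\left(I,g \right)} = - \frac{-3 + 3 I}{5} = \frac{3}{5} - \frac{3 I}{5}$)
$\frac{q{\left(11,-84 \right)}}{-7904} = \frac{\frac{3}{5} - \frac{33}{5}}{-7904} = \left(\frac{3}{5} - \frac{33}{5}\right) \left(- \frac{1}{7904}\right) = \left(-6\right) \left(- \frac{1}{7904}\right) = \frac{3}{3952}$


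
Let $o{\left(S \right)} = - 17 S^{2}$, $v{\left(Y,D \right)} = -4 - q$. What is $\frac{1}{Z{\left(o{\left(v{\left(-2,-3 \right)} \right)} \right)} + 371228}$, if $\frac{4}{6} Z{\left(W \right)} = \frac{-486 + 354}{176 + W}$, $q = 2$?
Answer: $\frac{218}{80927803} \approx 2.6938 \cdot 10^{-6}$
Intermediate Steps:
$v{\left(Y,D \right)} = -6$ ($v{\left(Y,D \right)} = -4 - 2 = -6$)
$Z{\left(W \right)} = - \frac{198}{176 + W}$ ($Z{\left(W \right)} = \frac{3 \frac{-486 + 354}{176 + W}}{2} = \frac{3 \left(- \frac{132}{176 + W}\right)}{2} = - \frac{198}{176 + W}$)
$\frac{1}{Z{\left(o{\left(v{\left(-2,-3 \right)} \right)} \right)} + 371228} = \frac{1}{- \frac{198}{176 - 17 \left(-6\right)^{2}} + 371228} = \frac{1}{- \frac{198}{176 - 612} + 371228} = \frac{1}{- \frac{198}{-436} + 371228} = \frac{1}{\left(-198\right) \left(- \frac{1}{436}\right) + 371228} = \frac{1}{\frac{99}{218} + 371228} = \frac{1}{\frac{80927803}{218}} = \frac{218}{80927803}$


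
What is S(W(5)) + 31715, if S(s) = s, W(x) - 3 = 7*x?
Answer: 31753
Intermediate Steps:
W(x) = 3 + 7*x
S(W(5)) + 31715 = (3 + 7*5) + 31715 = (3 + 35) + 31715 = 38 + 31715 = 31753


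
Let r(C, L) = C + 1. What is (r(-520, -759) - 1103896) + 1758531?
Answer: 654116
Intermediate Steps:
r(C, L) = 1 + C
(r(-520, -759) - 1103896) + 1758531 = ((1 - 520) - 1103896) + 1758531 = (-519 - 1103896) + 1758531 = -1104415 + 1758531 = 654116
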